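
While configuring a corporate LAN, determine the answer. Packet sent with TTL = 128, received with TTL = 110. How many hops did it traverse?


Given: initial TTL = 128, received TTL = 110
Hops = initial TTL - received TTL
Hops = 128 - 110 = 18

18


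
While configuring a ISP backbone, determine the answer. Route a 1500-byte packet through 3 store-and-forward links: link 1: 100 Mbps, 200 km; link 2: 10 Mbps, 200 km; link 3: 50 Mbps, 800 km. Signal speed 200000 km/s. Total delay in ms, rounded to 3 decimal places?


Packet = 1500 bytes = 12000 bits. Store-and-forward: sum (t_trans + t_prop) per link.
Link 1: t_trans = 12000/(100*10^6) s = 0.1200 ms; t_prop = 200/200000 s = 1.0000 ms; subtotal = 1.1200 ms
Link 2: t_trans = 12000/(10*10^6) s = 1.2000 ms; t_prop = 200/200000 s = 1.0000 ms; subtotal = 2.2000 ms
Link 3: t_trans = 12000/(50*10^6) s = 0.2400 ms; t_prop = 800/200000 s = 4.0000 ms; subtotal = 4.2400 ms
End-to-end = 1.1200 + 2.2000 + 4.2400 = 7.5600 ms -> 7.560 ms (3 dp)

7.560


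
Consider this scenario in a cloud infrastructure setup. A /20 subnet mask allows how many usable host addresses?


Given: subnet mask /20
Host bits = 32 - 20 = 12
Total addresses = 2^12 = 4096
Usable hosts = 4096 - 2 (network + broadcast) = 4094

4094


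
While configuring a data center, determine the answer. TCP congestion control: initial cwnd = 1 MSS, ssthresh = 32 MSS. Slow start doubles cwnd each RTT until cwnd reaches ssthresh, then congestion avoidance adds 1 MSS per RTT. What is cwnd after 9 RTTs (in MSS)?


RTT 0: cwnd = 1 MSS (initial)
RTT 1: cwnd = 2 MSS (slow start, doubled)
RTT 2: cwnd = 4 MSS (slow start, doubled)
RTT 3: cwnd = 8 MSS (slow start, doubled)
RTT 4: cwnd = 16 MSS (slow start, doubled)
RTT 5: cwnd = 32 MSS (slow start, doubled)
RTT 6: cwnd = 33 MSS (congestion avoidance, +1)
RTT 7: cwnd = 34 MSS (congestion avoidance, +1)
RTT 8: cwnd = 35 MSS (congestion avoidance, +1)
RTT 9: cwnd = 36 MSS (congestion avoidance, +1)

36


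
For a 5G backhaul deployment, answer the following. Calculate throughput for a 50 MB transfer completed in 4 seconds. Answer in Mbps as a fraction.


Given: file = 50 MB, time = 4 s
File in Mb = 50 * 8 = 400 Mb
Throughput = 400 / 4 Mbps
Throughput = 100 Mbps

100


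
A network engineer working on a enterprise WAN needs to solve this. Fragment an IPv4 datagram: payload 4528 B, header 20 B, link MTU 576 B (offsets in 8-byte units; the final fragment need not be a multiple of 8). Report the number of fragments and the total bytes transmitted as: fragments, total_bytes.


Max data per non-final fragment = floor((MTU - header)/8)*8 = floor((576 - 20)/8)*8 = floor(556/8)*8 = 552 B
Final fragment needs no 8-byte alignment: it can carry up to MTU - header = 556 B
Non-final fragments needed = ceil((payload - 556) / 552) = ceil(3972/552) = ceil(7.1957) = 8
Number of fragments = 8 + 1 = 9
Fragment sizes (data): 8 * 552 B + 112 B (last, 112 <= 556 OK)
Total bytes sent = payload + n_frags * header = 4528 + 9*20 = 4528 + 180 = 4708 B

9, 4708


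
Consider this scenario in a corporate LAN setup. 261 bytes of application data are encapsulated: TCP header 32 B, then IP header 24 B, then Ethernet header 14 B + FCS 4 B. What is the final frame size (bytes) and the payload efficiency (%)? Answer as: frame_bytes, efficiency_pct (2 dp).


TCP segment = 261 + 32 = 293 B
IP packet = 293 + 24 = 317 B
Ethernet frame = 317 + 14 + 4 = 335 B
Efficiency = app / frame = 261 / 335 = 0.779104 = 77.9104% -> 77.91% (2 dp)

335, 77.91


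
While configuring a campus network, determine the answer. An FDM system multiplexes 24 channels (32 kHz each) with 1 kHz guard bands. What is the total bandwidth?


Given: 24 channels, 32 kHz each, guard = 1 kHz
Channel bandwidth = 24 * 32 = 768 kHz
Guard bands = 23 gaps * 1 kHz = 23 kHz
Total = 768 + 23 = 791 kHz

791


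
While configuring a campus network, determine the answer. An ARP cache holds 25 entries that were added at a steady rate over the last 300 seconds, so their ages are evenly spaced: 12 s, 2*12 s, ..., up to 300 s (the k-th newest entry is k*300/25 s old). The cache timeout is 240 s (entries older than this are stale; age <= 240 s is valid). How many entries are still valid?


Ages are k * 300/25 s for k = 1..25 (spacing = 12.0000 s).
Entry k is valid iff k * 300/25 <= 240 iff k <= 25 * 240 / 300 = 20.0000
n_valid = floor(20.0000) = 20
(n_stale = 25 - 20 = 5)

20


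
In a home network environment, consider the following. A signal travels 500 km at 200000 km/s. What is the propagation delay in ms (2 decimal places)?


Given: distance = 500 km, speed = 200000 km/s
Delay = distance / speed = 500 / 200000 seconds
Delay in ms = 500 * 1000 / 200000
Delay = 2.5000 ms
Rounded to 2 dp = 2.50 ms

2.50


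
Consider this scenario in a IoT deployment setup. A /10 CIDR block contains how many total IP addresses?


Given: CIDR prefix /10
Host bits = 32 - 10 = 22
Total addresses = 2^22 = 4194304

4194304


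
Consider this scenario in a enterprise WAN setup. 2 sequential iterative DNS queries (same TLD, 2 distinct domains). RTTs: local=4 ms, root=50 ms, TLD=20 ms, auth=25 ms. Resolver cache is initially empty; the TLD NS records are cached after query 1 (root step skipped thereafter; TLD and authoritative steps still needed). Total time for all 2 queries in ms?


Lookup 1 (cold cache): local + root + TLD + auth = 4 + 50 + 20 + 25 = 99 ms
Lookups 2..2 (TLD NS cached -> skip root; new domain -> still ask TLD and auth): local + TLD + auth = 4 + 20 + 25 = 49 ms each
Remaining 1 lookups: 1 * 49 = 49 ms
Total = 99 + 49 = 148 ms

148


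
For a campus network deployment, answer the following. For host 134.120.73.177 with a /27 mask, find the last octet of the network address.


Given: IP = 134.120.73.177, prefix = /27
Subnet mask = 255.255.255.224
Last octet of IP: 177
Last octet of mask: 224
Network last octet = 177 AND 224 = 160

160


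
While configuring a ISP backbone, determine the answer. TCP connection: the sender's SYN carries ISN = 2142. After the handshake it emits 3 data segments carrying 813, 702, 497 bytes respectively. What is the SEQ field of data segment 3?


The SYN occupies sequence number ISN = 2142, so the first data byte is ISN + 1 = 2143.
SEQ of data segment i = (ISN + 1) + sum of payload sizes of segments 1..i-1.
Segment 1: SEQ = 2143, payload = 813 bytes
Segment 2: SEQ = 2956, payload = 702 bytes
Segment 3: SEQ = 3658, payload = 497 bytes
SEQ of segment 3 = 2143 + 813 + 702 = 3658

3658


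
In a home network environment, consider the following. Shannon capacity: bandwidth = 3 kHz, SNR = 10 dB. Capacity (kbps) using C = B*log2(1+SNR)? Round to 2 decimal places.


Given: B = 3 kHz, SNR = 10 dB
SNR linear = 10^(10/10) = 10
1 + SNR = 11
log2(11) = 3.4594316186
C = 3 * 1000 * 3.4594316186 = 10378.2949 bps
C = 10.378295 kbps -> 10.38 kbps (2 dp)

10.38


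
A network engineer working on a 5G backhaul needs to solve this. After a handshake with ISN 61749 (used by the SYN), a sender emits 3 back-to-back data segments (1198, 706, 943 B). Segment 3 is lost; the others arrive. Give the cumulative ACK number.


SYN uses sequence number 61749; first data byte = ISN + 1 = 61750.
Segment 1: SEQ = 61750, len = 1198 B, covers [61750, 62947]
Segment 2: SEQ = 62948, len = 706 B, covers [62948, 63653]
Segment 3: SEQ = 63654, len = 943 B, covers [63654, 64596] [LOST]
In-order data received: bytes [61750, 63653] (segments 1..2).
Segment 3 missing -> gap begins at byte 63654.
Cumulative ACK = next expected in-order byte = 61750 + 1198 + 706 = 63654

63654


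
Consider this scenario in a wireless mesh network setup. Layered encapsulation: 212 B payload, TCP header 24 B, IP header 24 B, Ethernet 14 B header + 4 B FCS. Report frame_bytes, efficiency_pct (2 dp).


TCP segment = 212 + 24 = 236 B
IP packet = 236 + 24 = 260 B
Ethernet frame = 260 + 14 + 4 = 278 B
Efficiency = app / frame = 212 / 278 = 0.762590 = 76.2590% -> 76.26% (2 dp)

278, 76.26


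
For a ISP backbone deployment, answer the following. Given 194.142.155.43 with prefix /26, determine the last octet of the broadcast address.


Given: IP = 194.142.155.43, prefix = /26
Host bits = 32 - 26 = 6
Network last octet = 43 AND mask = 0
Host part size = 2^6 - 1 = 63
Broadcast last octet = 0 OR 63 = 63

63


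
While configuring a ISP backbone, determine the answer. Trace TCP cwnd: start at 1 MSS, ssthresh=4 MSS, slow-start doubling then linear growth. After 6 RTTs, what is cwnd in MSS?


RTT 0: cwnd = 1 MSS (initial)
RTT 1: cwnd = 2 MSS (slow start, doubled)
RTT 2: cwnd = 4 MSS (slow start, doubled)
RTT 3: cwnd = 5 MSS (congestion avoidance, +1)
RTT 4: cwnd = 6 MSS (congestion avoidance, +1)
RTT 5: cwnd = 7 MSS (congestion avoidance, +1)
RTT 6: cwnd = 8 MSS (congestion avoidance, +1)

8


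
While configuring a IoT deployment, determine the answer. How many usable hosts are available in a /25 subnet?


Given: subnet mask /25
Host bits = 32 - 25 = 7
Total addresses = 2^7 = 128
Usable hosts = 128 - 2 (network + broadcast) = 126

126


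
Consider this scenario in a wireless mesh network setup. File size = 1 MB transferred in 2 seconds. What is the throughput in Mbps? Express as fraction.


Given: file = 1 MB, time = 2 s
File in Mb = 1 * 8 = 8 Mb
Throughput = 8 / 2 Mbps
Throughput = 4 Mbps

4


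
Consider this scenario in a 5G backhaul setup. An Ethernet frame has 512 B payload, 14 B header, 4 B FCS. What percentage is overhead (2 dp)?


Given: payload = 512 B, header = 14 B, trailer = 4 B
Overhead bytes = header + trailer = 14 + 4 = 18
Total frame = payload + overhead = 512 + 18 = 530
Overhead % = 18 / 530 * 100 = 3.3962% -> 3.40% (2 dp)

3.40


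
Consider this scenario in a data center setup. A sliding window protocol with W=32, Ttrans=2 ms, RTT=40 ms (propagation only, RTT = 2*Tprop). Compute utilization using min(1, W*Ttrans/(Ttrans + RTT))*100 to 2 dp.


Given: W = 32, Ttrans = 2 ms, RTT = 40 ms (= 2 * Tprop, Tprop = 20 ms)
Cycle time = Ttrans + RTT = 2 + 40 = 42 ms (first packet sent until its ACK returns)
W * Ttrans = 32 * 2 = 64 ms of sending per cycle
W * Ttrans / (Ttrans + RTT) = 64 / 42 = 1.523810
U = min(1, 1.523810) = 1.000000
U% = 100.00%

100.00


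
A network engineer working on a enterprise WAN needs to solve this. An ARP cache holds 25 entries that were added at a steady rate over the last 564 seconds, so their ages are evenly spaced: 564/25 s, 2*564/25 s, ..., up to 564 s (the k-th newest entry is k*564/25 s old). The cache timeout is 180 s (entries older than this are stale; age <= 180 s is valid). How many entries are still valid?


Ages are k * 564/25 s for k = 1..25 (spacing = 22.5600 s).
Entry k is valid iff k * 564/25 <= 180 iff k <= 25 * 180 / 564 = 7.9787
n_valid = floor(7.9787) = 7
(n_stale = 25 - 7 = 18)

7


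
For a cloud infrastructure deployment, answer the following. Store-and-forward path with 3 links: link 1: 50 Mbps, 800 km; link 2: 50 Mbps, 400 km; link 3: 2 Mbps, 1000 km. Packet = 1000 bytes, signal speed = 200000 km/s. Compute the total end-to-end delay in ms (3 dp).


Packet = 1000 bytes = 8000 bits. Store-and-forward: sum (t_trans + t_prop) per link.
Link 1: t_trans = 8000/(50*10^6) s = 0.1600 ms; t_prop = 800/200000 s = 4.0000 ms; subtotal = 4.1600 ms
Link 2: t_trans = 8000/(50*10^6) s = 0.1600 ms; t_prop = 400/200000 s = 2.0000 ms; subtotal = 2.1600 ms
Link 3: t_trans = 8000/(2*10^6) s = 4.0000 ms; t_prop = 1000/200000 s = 5.0000 ms; subtotal = 9.0000 ms
End-to-end = 4.1600 + 2.1600 + 9.0000 = 15.3200 ms -> 15.320 ms (3 dp)

15.320


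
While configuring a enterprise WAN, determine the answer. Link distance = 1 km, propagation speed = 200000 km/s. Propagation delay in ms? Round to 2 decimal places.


Given: distance = 1 km, speed = 200000 km/s
Delay = distance / speed = 1 / 200000 seconds
Delay in ms = 1 * 1000 / 200000
Delay = 0.0050 ms
Rounded to 2 dp = 0.01 ms

0.01


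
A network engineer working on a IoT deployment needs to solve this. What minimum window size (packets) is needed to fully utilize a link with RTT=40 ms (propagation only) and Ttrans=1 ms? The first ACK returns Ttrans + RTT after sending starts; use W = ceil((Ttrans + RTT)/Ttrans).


Given: Ttrans = 1 ms, RTT = 40 ms (= 2 * Tprop, Tprop = 20 ms)
Time until first ACK returns = Ttrans + RTT = 1 + 40 = 41 ms
Need W * Ttrans >= Ttrans + RTT  ->  W >= (Ttrans + RTT) / Ttrans
(Ttrans + RTT) / Ttrans = 41 / 1 = 41
W_min = ceil(41) = 41

41


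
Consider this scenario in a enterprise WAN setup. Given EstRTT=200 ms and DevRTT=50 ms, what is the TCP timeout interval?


Given: EstRTT = 200 ms, DevRTT = 50 ms
Timeout = EstRTT + 4 * DevRTT
4 * DevRTT = 4 * 50 = 200
Timeout = 200 + 200 = 400 ms

400


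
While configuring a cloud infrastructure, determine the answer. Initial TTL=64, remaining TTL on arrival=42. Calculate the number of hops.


Given: initial TTL = 64, received TTL = 42
Hops = initial TTL - received TTL
Hops = 64 - 42 = 22

22


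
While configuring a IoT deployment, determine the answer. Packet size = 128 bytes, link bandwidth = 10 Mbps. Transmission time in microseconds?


Given: packet = 128 bytes, bandwidth = 10 Mbps
Packet in bits = 128 * 8 = 1024 bits
Bandwidth = 10 * 10^6 = 10000000 bps
Time = 1024 / 10000000 seconds
Time in us = 1024 * 10^6 / 10000000 = 102.4

102.4


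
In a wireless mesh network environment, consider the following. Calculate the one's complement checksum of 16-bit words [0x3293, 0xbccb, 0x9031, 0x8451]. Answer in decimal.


Given words: [0x3293, 0xbccb, 0x9031, 0x8451]
Step 1: Sum all words
Raw sum = 12947 + 48331 + 36913 + 33873 = 132064
Step 2: Fold carry: (992 + 2) = 994
One's complement = ~994 & 0xFFFF = 64541

64541


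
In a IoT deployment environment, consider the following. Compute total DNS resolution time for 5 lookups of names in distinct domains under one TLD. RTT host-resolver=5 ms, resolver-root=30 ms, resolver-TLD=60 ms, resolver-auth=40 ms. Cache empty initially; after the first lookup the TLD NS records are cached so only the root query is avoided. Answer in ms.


Lookup 1 (cold cache): local + root + TLD + auth = 5 + 30 + 60 + 40 = 135 ms
Lookups 2..5 (TLD NS cached -> skip root; new domain -> still ask TLD and auth): local + TLD + auth = 5 + 60 + 40 = 105 ms each
Remaining 4 lookups: 4 * 105 = 420 ms
Total = 135 + 420 = 555 ms

555


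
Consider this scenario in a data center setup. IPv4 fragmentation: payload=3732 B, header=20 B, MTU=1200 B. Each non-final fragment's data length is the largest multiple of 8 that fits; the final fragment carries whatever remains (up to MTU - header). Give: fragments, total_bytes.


Max data per non-final fragment = floor((MTU - header)/8)*8 = floor((1200 - 20)/8)*8 = floor(1180/8)*8 = 1176 B
Final fragment needs no 8-byte alignment: it can carry up to MTU - header = 1180 B
Non-final fragments needed = ceil((payload - 1180) / 1176) = ceil(2552/1176) = ceil(2.1701) = 3
Number of fragments = 3 + 1 = 4
Fragment sizes (data): 3 * 1176 B + 204 B (last, 204 <= 1180 OK)
Total bytes sent = payload + n_frags * header = 3732 + 4*20 = 3732 + 80 = 3812 B

4, 3812


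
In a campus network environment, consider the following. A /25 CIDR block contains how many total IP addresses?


Given: CIDR prefix /25
Host bits = 32 - 25 = 7
Total addresses = 2^7 = 128

128


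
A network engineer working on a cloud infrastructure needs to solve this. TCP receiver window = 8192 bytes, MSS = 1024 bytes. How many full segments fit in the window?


Given: RWND = 8192 bytes, MSS = 1024 bytes
Full segments = floor(RWND / MSS)
Full segments = floor(8192 / 1024)
Full segments = floor(8.0) = 8

8


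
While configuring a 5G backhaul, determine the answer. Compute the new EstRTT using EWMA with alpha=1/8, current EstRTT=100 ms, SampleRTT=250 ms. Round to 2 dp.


Given: EstRTT = 100 ms, SampleRTT = 250 ms, alpha = 1/8
New EstRTT = (1 - alpha) * EstRTT + alpha * SampleRTT
(7/8) * 100 = 87.5
(1/8) * 250 = 31.25
New EstRTT = 87.5 + 31.25 = 118.75 ms -> 118.75 ms (2 dp)

118.75


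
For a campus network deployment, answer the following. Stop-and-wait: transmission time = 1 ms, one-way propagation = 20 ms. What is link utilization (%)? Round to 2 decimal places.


Given: Ttrans = 1 ms, Tprop = 20 ms
RTT = 2 * Tprop = 2 * 20 = 40 ms
U = Ttrans / (Ttrans + RTT)
U = 1 / (1 + 40)
U = 1 / 41 = 0.02439
U% = 2.44%

2.44


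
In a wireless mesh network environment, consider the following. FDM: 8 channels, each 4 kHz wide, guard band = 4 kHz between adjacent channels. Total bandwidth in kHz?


Given: 8 channels, 4 kHz each, guard = 4 kHz
Channel bandwidth = 8 * 4 = 32 kHz
Guard bands = 7 gaps * 4 kHz = 28 kHz
Total = 32 + 28 = 60 kHz

60


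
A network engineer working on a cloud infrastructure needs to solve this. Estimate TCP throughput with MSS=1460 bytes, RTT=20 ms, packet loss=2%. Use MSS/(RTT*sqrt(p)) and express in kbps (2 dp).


Given: MSS = 1460 bytes, RTT = 20 ms, loss = 2%
RTT in seconds = 20 / 1000 = 0.02
Loss rate = 2% = 0.02
sqrt(loss) = sqrt(0.02) = 0.141421356237
Throughput (bytes/s) = 1460 / (0.02 * 0.141421356237) = 516187.9503
Throughput (kbps) = 516187.9503 * 8 / 1000 = 4129.503602 -> 4129.50 kbps (2 dp)

4129.50


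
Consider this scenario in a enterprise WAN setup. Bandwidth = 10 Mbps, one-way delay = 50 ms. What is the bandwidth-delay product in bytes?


Given: bandwidth = 10 Mbps, delay = 50 ms
BDP in bits = 10 * 10^6 * 50 / 1000
BDP in bits = 500000
BDP in bytes = 500000 / 8 = 62500

62500


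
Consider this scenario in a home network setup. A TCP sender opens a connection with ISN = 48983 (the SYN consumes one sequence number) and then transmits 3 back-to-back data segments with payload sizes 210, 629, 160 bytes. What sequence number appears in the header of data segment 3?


The SYN occupies sequence number ISN = 48983, so the first data byte is ISN + 1 = 48984.
SEQ of data segment i = (ISN + 1) + sum of payload sizes of segments 1..i-1.
Segment 1: SEQ = 48984, payload = 210 bytes
Segment 2: SEQ = 49194, payload = 629 bytes
Segment 3: SEQ = 49823, payload = 160 bytes
SEQ of segment 3 = 48984 + 210 + 629 = 49823

49823


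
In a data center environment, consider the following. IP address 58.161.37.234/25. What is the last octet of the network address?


Given: IP = 58.161.37.234, prefix = /25
Subnet mask = 255.255.255.128
Last octet of IP: 234
Last octet of mask: 128
Network last octet = 234 AND 128 = 128

128


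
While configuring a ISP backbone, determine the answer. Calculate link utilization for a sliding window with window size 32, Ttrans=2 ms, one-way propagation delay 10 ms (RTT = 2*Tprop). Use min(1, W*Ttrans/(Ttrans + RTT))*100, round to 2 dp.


Given: W = 32, Ttrans = 2 ms, RTT = 20 ms (= 2 * Tprop, Tprop = 10 ms)
Cycle time = Ttrans + RTT = 2 + 20 = 22 ms (first packet sent until its ACK returns)
W * Ttrans = 32 * 2 = 64 ms of sending per cycle
W * Ttrans / (Ttrans + RTT) = 64 / 22 = 2.909091
U = min(1, 2.909091) = 1.000000
U% = 100.00%

100.00


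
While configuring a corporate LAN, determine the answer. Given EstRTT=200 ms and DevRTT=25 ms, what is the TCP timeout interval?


Given: EstRTT = 200 ms, DevRTT = 25 ms
Timeout = EstRTT + 4 * DevRTT
4 * DevRTT = 4 * 25 = 100
Timeout = 200 + 100 = 300 ms

300


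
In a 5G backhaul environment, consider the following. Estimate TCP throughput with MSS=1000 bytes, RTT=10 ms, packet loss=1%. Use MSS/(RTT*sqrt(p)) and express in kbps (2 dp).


Given: MSS = 1000 bytes, RTT = 10 ms, loss = 1%
RTT in seconds = 10 / 1000 = 0.01
Loss rate = 1% = 0.01
sqrt(loss) = sqrt(0.01) = 0.1
Throughput (bytes/s) = 1000 / (0.01 * 0.1) = 1000000.0000
Throughput (kbps) = 1000000.0000 * 8 / 1000 = 8000.000000 -> 8000.00 kbps (2 dp)

8000.00


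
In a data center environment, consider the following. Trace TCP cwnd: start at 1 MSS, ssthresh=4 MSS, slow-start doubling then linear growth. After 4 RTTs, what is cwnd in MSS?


RTT 0: cwnd = 1 MSS (initial)
RTT 1: cwnd = 2 MSS (slow start, doubled)
RTT 2: cwnd = 4 MSS (slow start, doubled)
RTT 3: cwnd = 5 MSS (congestion avoidance, +1)
RTT 4: cwnd = 6 MSS (congestion avoidance, +1)

6


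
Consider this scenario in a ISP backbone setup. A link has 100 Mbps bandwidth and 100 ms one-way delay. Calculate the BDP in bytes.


Given: bandwidth = 100 Mbps, delay = 100 ms
BDP in bits = 100 * 10^6 * 100 / 1000
BDP in bits = 10000000
BDP in bytes = 10000000 / 8 = 1250000

1250000


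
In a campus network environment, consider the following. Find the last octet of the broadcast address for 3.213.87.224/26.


Given: IP = 3.213.87.224, prefix = /26
Host bits = 32 - 26 = 6
Network last octet = 224 AND mask = 192
Host part size = 2^6 - 1 = 63
Broadcast last octet = 192 OR 63 = 255

255


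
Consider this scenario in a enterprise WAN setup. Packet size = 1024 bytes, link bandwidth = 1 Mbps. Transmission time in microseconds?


Given: packet = 1024 bytes, bandwidth = 1 Mbps
Packet in bits = 1024 * 8 = 8192 bits
Bandwidth = 1 * 10^6 = 1000000 bps
Time = 8192 / 1000000 seconds
Time in us = 8192 * 10^6 / 1000000 = 8192

8192


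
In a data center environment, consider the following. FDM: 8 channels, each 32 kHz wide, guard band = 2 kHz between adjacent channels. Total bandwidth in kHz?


Given: 8 channels, 32 kHz each, guard = 2 kHz
Channel bandwidth = 8 * 32 = 256 kHz
Guard bands = 7 gaps * 2 kHz = 14 kHz
Total = 256 + 14 = 270 kHz

270


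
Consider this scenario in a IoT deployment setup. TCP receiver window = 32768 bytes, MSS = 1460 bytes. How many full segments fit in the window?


Given: RWND = 32768 bytes, MSS = 1460 bytes
Full segments = floor(RWND / MSS)
Full segments = floor(32768 / 1460)
Full segments = floor(22.4438) = 22

22


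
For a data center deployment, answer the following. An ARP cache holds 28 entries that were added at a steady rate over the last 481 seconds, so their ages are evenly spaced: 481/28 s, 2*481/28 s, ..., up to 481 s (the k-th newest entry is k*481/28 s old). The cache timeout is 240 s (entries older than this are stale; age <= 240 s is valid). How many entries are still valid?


Ages are k * 481/28 s for k = 1..28 (spacing = 17.1786 s).
Entry k is valid iff k * 481/28 <= 240 iff k <= 28 * 240 / 481 = 13.9709
n_valid = floor(13.9709) = 13
(n_stale = 28 - 13 = 15)

13


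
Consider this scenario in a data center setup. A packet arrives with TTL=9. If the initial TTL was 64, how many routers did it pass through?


Given: initial TTL = 64, received TTL = 9
Hops = initial TTL - received TTL
Hops = 64 - 9 = 55

55


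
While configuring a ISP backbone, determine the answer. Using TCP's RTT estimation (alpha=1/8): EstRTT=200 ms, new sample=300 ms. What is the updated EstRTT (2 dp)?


Given: EstRTT = 200 ms, SampleRTT = 300 ms, alpha = 1/8
New EstRTT = (1 - alpha) * EstRTT + alpha * SampleRTT
(7/8) * 200 = 175
(1/8) * 300 = 37.5
New EstRTT = 175 + 37.5 = 212.5 ms -> 212.50 ms (2 dp)

212.50


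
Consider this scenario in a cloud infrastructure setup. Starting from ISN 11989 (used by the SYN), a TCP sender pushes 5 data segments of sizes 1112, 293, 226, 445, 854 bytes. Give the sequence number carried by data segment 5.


The SYN occupies sequence number ISN = 11989, so the first data byte is ISN + 1 = 11990.
SEQ of data segment i = (ISN + 1) + sum of payload sizes of segments 1..i-1.
Segment 1: SEQ = 11990, payload = 1112 bytes
Segment 2: SEQ = 13102, payload = 293 bytes
Segment 3: SEQ = 13395, payload = 226 bytes
Segment 4: SEQ = 13621, payload = 445 bytes
Segment 5: SEQ = 14066, payload = 854 bytes
SEQ of segment 5 = 11990 + 1112 + 293 + 226 + 445 = 14066

14066


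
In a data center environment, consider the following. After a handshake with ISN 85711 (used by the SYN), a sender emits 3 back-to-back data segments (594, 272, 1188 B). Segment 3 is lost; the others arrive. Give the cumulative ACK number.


SYN uses sequence number 85711; first data byte = ISN + 1 = 85712.
Segment 1: SEQ = 85712, len = 594 B, covers [85712, 86305]
Segment 2: SEQ = 86306, len = 272 B, covers [86306, 86577]
Segment 3: SEQ = 86578, len = 1188 B, covers [86578, 87765] [LOST]
In-order data received: bytes [85712, 86577] (segments 1..2).
Segment 3 missing -> gap begins at byte 86578.
Cumulative ACK = next expected in-order byte = 85712 + 594 + 272 = 86578

86578


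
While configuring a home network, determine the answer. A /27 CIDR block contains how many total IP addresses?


Given: CIDR prefix /27
Host bits = 32 - 27 = 5
Total addresses = 2^5 = 32

32


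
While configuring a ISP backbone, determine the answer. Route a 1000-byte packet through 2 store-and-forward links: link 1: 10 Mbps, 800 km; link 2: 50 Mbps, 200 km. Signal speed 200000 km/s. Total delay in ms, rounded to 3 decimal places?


Packet = 1000 bytes = 8000 bits. Store-and-forward: sum (t_trans + t_prop) per link.
Link 1: t_trans = 8000/(10*10^6) s = 0.8000 ms; t_prop = 800/200000 s = 4.0000 ms; subtotal = 4.8000 ms
Link 2: t_trans = 8000/(50*10^6) s = 0.1600 ms; t_prop = 200/200000 s = 1.0000 ms; subtotal = 1.1600 ms
End-to-end = 4.8000 + 1.1600 = 5.9600 ms -> 5.960 ms (3 dp)

5.960


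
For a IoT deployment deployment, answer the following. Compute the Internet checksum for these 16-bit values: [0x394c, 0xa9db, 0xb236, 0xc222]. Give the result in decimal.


Given words: [0x394c, 0xa9db, 0xb236, 0xc222]
Step 1: Sum all words
Raw sum = 14668 + 43483 + 45622 + 49698 = 153471
Step 2: Fold carry: (22399 + 2) = 22401
One's complement = ~22401 & 0xFFFF = 43134

43134


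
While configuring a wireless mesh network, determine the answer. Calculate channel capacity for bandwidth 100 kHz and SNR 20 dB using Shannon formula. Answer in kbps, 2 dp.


Given: B = 100 kHz, SNR = 20 dB
SNR linear = 10^(20/10) = 100
1 + SNR = 101
log2(101) = 6.6582114828
C = 100 * 1000 * 6.6582114828 = 665821.1483 bps
C = 665.821148 kbps -> 665.82 kbps (2 dp)

665.82


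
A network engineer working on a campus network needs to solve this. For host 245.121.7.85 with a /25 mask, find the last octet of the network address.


Given: IP = 245.121.7.85, prefix = /25
Subnet mask = 255.255.255.128
Last octet of IP: 85
Last octet of mask: 128
Network last octet = 85 AND 128 = 0

0


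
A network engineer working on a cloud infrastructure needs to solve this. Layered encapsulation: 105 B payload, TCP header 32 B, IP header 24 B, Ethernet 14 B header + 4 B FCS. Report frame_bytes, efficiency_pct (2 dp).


TCP segment = 105 + 32 = 137 B
IP packet = 137 + 24 = 161 B
Ethernet frame = 161 + 14 + 4 = 179 B
Efficiency = app / frame = 105 / 179 = 0.586592 = 58.6592% -> 58.66% (2 dp)

179, 58.66


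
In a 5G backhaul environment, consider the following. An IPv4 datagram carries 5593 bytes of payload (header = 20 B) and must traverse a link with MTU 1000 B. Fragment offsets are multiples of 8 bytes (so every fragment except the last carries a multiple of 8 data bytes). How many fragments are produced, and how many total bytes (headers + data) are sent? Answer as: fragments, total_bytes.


Max data per non-final fragment = floor((MTU - header)/8)*8 = floor((1000 - 20)/8)*8 = floor(980/8)*8 = 976 B
Final fragment needs no 8-byte alignment: it can carry up to MTU - header = 980 B
Non-final fragments needed = ceil((payload - 980) / 976) = ceil(4613/976) = ceil(4.7264) = 5
Number of fragments = 5 + 1 = 6
Fragment sizes (data): 5 * 976 B + 713 B (last, 713 <= 980 OK)
Total bytes sent = payload + n_frags * header = 5593 + 6*20 = 5593 + 120 = 5713 B

6, 5713


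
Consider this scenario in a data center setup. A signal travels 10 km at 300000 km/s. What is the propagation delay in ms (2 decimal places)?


Given: distance = 10 km, speed = 300000 km/s
Delay = distance / speed = 10 / 300000 seconds
Delay in ms = 10 * 1000 / 300000
Delay = 0.0333 ms
Rounded to 2 dp = 0.03 ms

0.03


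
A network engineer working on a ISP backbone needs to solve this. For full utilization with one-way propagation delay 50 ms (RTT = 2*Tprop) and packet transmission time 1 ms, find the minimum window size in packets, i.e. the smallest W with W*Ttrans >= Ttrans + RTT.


Given: Ttrans = 1 ms, RTT = 100 ms (= 2 * Tprop, Tprop = 50 ms)
Time until first ACK returns = Ttrans + RTT = 1 + 100 = 101 ms
Need W * Ttrans >= Ttrans + RTT  ->  W >= (Ttrans + RTT) / Ttrans
(Ttrans + RTT) / Ttrans = 101 / 1 = 101
W_min = ceil(101) = 101

101


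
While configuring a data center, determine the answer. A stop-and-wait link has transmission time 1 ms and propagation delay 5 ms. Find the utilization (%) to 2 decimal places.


Given: Ttrans = 1 ms, Tprop = 5 ms
RTT = 2 * Tprop = 2 * 5 = 10 ms
U = Ttrans / (Ttrans + RTT)
U = 1 / (1 + 10)
U = 1 / 11 = 0.090909
U% = 9.09%

9.09


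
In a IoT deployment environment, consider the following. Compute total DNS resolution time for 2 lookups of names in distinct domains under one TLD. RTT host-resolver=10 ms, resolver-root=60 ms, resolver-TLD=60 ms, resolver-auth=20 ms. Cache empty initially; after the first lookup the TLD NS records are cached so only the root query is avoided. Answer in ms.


Lookup 1 (cold cache): local + root + TLD + auth = 10 + 60 + 60 + 20 = 150 ms
Lookups 2..2 (TLD NS cached -> skip root; new domain -> still ask TLD and auth): local + TLD + auth = 10 + 60 + 20 = 90 ms each
Remaining 1 lookups: 1 * 90 = 90 ms
Total = 150 + 90 = 240 ms

240


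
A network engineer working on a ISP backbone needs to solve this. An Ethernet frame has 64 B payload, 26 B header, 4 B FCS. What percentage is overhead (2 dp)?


Given: payload = 64 B, header = 26 B, trailer = 4 B
Overhead bytes = header + trailer = 26 + 4 = 30
Total frame = payload + overhead = 64 + 30 = 94
Overhead % = 30 / 94 * 100 = 31.9149% -> 31.91% (2 dp)

31.91


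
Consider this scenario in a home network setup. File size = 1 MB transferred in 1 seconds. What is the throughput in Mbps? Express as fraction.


Given: file = 1 MB, time = 1 s
File in Mb = 1 * 8 = 8 Mb
Throughput = 8 / 1 Mbps
Throughput = 8 Mbps

8


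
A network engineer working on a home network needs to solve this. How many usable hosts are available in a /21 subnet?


Given: subnet mask /21
Host bits = 32 - 21 = 11
Total addresses = 2^11 = 2048
Usable hosts = 2048 - 2 (network + broadcast) = 2046

2046


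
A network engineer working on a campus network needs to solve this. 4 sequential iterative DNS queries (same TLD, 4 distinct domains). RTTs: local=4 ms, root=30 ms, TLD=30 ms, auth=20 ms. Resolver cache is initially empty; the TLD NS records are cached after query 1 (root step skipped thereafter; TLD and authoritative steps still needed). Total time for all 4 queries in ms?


Lookup 1 (cold cache): local + root + TLD + auth = 4 + 30 + 30 + 20 = 84 ms
Lookups 2..4 (TLD NS cached -> skip root; new domain -> still ask TLD and auth): local + TLD + auth = 4 + 30 + 20 = 54 ms each
Remaining 3 lookups: 3 * 54 = 162 ms
Total = 84 + 162 = 246 ms

246


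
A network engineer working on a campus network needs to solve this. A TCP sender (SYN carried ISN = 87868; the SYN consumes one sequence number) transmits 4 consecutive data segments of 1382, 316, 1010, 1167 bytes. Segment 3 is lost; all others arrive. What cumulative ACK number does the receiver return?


SYN uses sequence number 87868; first data byte = ISN + 1 = 87869.
Segment 1: SEQ = 87869, len = 1382 B, covers [87869, 89250]
Segment 2: SEQ = 89251, len = 316 B, covers [89251, 89566]
Segment 3: SEQ = 89567, len = 1010 B, covers [89567, 90576] [LOST]
Segment 4: SEQ = 90577, len = 1167 B, covers [90577, 91743]
In-order data received: bytes [87869, 89566] (segments 1..2).
Segment 3 missing -> gap begins at byte 89567; later segments buffered out of order.
Cumulative ACK = next expected in-order byte = 87869 + 1382 + 316 = 89567

89567


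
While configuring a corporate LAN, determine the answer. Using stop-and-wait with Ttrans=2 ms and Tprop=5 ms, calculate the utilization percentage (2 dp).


Given: Ttrans = 2 ms, Tprop = 5 ms
RTT = 2 * Tprop = 2 * 5 = 10 ms
U = Ttrans / (Ttrans + RTT)
U = 2 / (2 + 10)
U = 2 / 12 = 0.166667
U% = 16.67%

16.67


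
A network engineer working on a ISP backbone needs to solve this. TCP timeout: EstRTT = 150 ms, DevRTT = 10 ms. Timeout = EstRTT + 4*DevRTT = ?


Given: EstRTT = 150 ms, DevRTT = 10 ms
Timeout = EstRTT + 4 * DevRTT
4 * DevRTT = 4 * 10 = 40
Timeout = 150 + 40 = 190 ms

190


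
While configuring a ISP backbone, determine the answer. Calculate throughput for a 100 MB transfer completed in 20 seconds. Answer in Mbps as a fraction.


Given: file = 100 MB, time = 20 s
File in Mb = 100 * 8 = 800 Mb
Throughput = 800 / 20 Mbps
Throughput = 40 Mbps

40


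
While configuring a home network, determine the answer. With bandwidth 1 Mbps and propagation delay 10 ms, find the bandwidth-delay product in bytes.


Given: bandwidth = 1 Mbps, delay = 10 ms
BDP in bits = 1 * 10^6 * 10 / 1000
BDP in bits = 10000
BDP in bytes = 10000 / 8 = 1250

1250


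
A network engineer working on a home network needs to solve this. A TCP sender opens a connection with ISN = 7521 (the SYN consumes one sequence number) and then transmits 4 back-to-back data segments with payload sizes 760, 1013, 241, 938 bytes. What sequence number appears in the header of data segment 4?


The SYN occupies sequence number ISN = 7521, so the first data byte is ISN + 1 = 7522.
SEQ of data segment i = (ISN + 1) + sum of payload sizes of segments 1..i-1.
Segment 1: SEQ = 7522, payload = 760 bytes
Segment 2: SEQ = 8282, payload = 1013 bytes
Segment 3: SEQ = 9295, payload = 241 bytes
Segment 4: SEQ = 9536, payload = 938 bytes
SEQ of segment 4 = 7522 + 760 + 1013 + 241 = 9536

9536


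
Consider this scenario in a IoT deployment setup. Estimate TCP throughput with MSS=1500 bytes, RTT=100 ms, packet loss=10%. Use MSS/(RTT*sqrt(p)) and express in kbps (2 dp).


Given: MSS = 1500 bytes, RTT = 100 ms, loss = 10%
RTT in seconds = 100 / 1000 = 0.1
Loss rate = 10% = 0.1
sqrt(loss) = sqrt(0.1) = 0.316227766017
Throughput (bytes/s) = 1500 / (0.1 * 0.316227766017) = 47434.1649
Throughput (kbps) = 47434.1649 * 8 / 1000 = 379.473319 -> 379.47 kbps (2 dp)

379.47


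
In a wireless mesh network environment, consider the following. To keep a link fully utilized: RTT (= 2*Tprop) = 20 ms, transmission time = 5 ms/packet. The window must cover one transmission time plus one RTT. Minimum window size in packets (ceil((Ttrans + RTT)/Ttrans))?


Given: Ttrans = 5 ms, RTT = 20 ms (= 2 * Tprop, Tprop = 10 ms)
Time until first ACK returns = Ttrans + RTT = 5 + 20 = 25 ms
Need W * Ttrans >= Ttrans + RTT  ->  W >= (Ttrans + RTT) / Ttrans
(Ttrans + RTT) / Ttrans = 25 / 5 = 5
W_min = ceil(5) = 5

5


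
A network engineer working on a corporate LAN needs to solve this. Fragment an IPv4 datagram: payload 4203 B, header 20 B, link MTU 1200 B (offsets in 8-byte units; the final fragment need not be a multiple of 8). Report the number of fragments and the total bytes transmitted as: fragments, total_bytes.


Max data per non-final fragment = floor((MTU - header)/8)*8 = floor((1200 - 20)/8)*8 = floor(1180/8)*8 = 1176 B
Final fragment needs no 8-byte alignment: it can carry up to MTU - header = 1180 B
Non-final fragments needed = ceil((payload - 1180) / 1176) = ceil(3023/1176) = ceil(2.5706) = 3
Number of fragments = 3 + 1 = 4
Fragment sizes (data): 3 * 1176 B + 675 B (last, 675 <= 1180 OK)
Total bytes sent = payload + n_frags * header = 4203 + 4*20 = 4203 + 80 = 4283 B

4, 4283


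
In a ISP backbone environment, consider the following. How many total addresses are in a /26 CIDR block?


Given: CIDR prefix /26
Host bits = 32 - 26 = 6
Total addresses = 2^6 = 64

64


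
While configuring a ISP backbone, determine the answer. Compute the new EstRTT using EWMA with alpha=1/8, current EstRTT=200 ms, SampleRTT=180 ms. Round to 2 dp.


Given: EstRTT = 200 ms, SampleRTT = 180 ms, alpha = 1/8
New EstRTT = (1 - alpha) * EstRTT + alpha * SampleRTT
(7/8) * 200 = 175
(1/8) * 180 = 22.5
New EstRTT = 175 + 22.5 = 197.5 ms -> 197.50 ms (2 dp)

197.50


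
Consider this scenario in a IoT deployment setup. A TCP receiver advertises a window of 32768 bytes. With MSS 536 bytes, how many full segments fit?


Given: RWND = 32768 bytes, MSS = 536 bytes
Full segments = floor(RWND / MSS)
Full segments = floor(32768 / 536)
Full segments = floor(61.1343) = 61

61


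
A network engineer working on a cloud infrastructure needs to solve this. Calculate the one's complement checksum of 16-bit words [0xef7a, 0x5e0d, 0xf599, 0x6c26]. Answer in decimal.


Given words: [0xef7a, 0x5e0d, 0xf599, 0x6c26]
Step 1: Sum all words
Raw sum = 61306 + 24077 + 62873 + 27686 = 175942
Step 2: Fold carry: (44870 + 2) = 44872
One's complement = ~44872 & 0xFFFF = 20663

20663


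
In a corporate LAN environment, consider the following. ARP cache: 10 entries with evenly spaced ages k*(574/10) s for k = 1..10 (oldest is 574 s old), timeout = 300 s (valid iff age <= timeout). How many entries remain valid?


Ages are k * 574/10 s for k = 1..10 (spacing = 57.4000 s).
Entry k is valid iff k * 574/10 <= 300 iff k <= 10 * 300 / 574 = 5.2265
n_valid = floor(5.2265) = 5
(n_stale = 10 - 5 = 5)

5


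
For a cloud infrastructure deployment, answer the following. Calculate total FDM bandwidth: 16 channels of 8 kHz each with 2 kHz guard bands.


Given: 16 channels, 8 kHz each, guard = 2 kHz
Channel bandwidth = 16 * 8 = 128 kHz
Guard bands = 15 gaps * 2 kHz = 30 kHz
Total = 128 + 30 = 158 kHz

158


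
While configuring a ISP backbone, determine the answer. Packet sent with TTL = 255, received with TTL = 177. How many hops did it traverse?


Given: initial TTL = 255, received TTL = 177
Hops = initial TTL - received TTL
Hops = 255 - 177 = 78

78


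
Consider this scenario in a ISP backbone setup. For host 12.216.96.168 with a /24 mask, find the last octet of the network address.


Given: IP = 12.216.96.168, prefix = /24
Subnet mask = 255.255.255.0
Last octet of IP: 168
Last octet of mask: 0
Network last octet = 168 AND 0 = 0

0


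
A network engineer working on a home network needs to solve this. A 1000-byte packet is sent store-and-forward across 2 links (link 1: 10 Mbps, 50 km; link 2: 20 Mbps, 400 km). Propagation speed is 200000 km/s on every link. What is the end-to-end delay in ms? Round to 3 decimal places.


Packet = 1000 bytes = 8000 bits. Store-and-forward: sum (t_trans + t_prop) per link.
Link 1: t_trans = 8000/(10*10^6) s = 0.8000 ms; t_prop = 50/200000 s = 0.2500 ms; subtotal = 1.0500 ms
Link 2: t_trans = 8000/(20*10^6) s = 0.4000 ms; t_prop = 400/200000 s = 2.0000 ms; subtotal = 2.4000 ms
End-to-end = 1.0500 + 2.4000 = 3.4500 ms -> 3.450 ms (3 dp)

3.450


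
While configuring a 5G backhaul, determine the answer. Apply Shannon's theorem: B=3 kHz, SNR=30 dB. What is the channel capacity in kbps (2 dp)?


Given: B = 3 kHz, SNR = 30 dB
SNR linear = 10^(30/10) = 1000
1 + SNR = 1001
log2(1001) = 9.9672262588
C = 3 * 1000 * 9.9672262588 = 29901.6788 bps
C = 29.901679 kbps -> 29.90 kbps (2 dp)

29.90


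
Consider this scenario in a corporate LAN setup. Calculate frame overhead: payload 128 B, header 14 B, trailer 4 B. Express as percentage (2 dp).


Given: payload = 128 B, header = 14 B, trailer = 4 B
Overhead bytes = header + trailer = 14 + 4 = 18
Total frame = payload + overhead = 128 + 18 = 146
Overhead % = 18 / 146 * 100 = 12.3288% -> 12.33% (2 dp)

12.33


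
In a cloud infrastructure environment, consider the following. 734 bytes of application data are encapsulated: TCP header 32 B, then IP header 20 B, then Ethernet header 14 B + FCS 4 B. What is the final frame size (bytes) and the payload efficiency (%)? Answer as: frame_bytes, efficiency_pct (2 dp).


TCP segment = 734 + 32 = 766 B
IP packet = 766 + 20 = 786 B
Ethernet frame = 786 + 14 + 4 = 804 B
Efficiency = app / frame = 734 / 804 = 0.912935 = 91.2935% -> 91.29% (2 dp)

804, 91.29


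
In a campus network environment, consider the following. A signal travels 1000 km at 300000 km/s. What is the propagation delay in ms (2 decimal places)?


Given: distance = 1000 km, speed = 300000 km/s
Delay = distance / speed = 1000 / 300000 seconds
Delay in ms = 1000 * 1000 / 300000
Delay = 3.3333 ms
Rounded to 2 dp = 3.33 ms

3.33
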